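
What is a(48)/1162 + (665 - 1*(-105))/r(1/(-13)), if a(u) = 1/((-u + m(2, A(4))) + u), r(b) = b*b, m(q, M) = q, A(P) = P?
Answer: 302422121/2324 ≈ 1.3013e+5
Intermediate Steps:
r(b) = b²
a(u) = ½ (a(u) = 1/((-u + 2) + u) = 1/((2 - u) + u) = 1/2 = ½)
a(48)/1162 + (665 - 1*(-105))/r(1/(-13)) = (½)/1162 + (665 - 1*(-105))/((1/(-13))²) = (½)*(1/1162) + (665 + 105)/((-1/13)²) = 1/2324 + 770/(1/169) = 1/2324 + 770*169 = 1/2324 + 130130 = 302422121/2324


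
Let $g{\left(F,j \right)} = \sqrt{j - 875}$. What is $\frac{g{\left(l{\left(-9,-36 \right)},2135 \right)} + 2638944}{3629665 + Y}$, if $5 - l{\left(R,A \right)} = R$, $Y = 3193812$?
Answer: $\frac{155232}{401381} + \frac{6 \sqrt{35}}{6823477} \approx 0.38675$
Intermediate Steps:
$l{\left(R,A \right)} = 5 - R$
$g{\left(F,j \right)} = \sqrt{-875 + j}$
$\frac{g{\left(l{\left(-9,-36 \right)},2135 \right)} + 2638944}{3629665 + Y} = \frac{\sqrt{-875 + 2135} + 2638944}{3629665 + 3193812} = \frac{\sqrt{1260} + 2638944}{6823477} = \left(6 \sqrt{35} + 2638944\right) \frac{1}{6823477} = \left(2638944 + 6 \sqrt{35}\right) \frac{1}{6823477} = \frac{155232}{401381} + \frac{6 \sqrt{35}}{6823477}$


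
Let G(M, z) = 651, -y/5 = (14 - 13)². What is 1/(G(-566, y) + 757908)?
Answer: 1/758559 ≈ 1.3183e-6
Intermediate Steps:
y = -5 (y = -5*(14 - 13)² = -5*1² = -5*1 = -5)
1/(G(-566, y) + 757908) = 1/(651 + 757908) = 1/758559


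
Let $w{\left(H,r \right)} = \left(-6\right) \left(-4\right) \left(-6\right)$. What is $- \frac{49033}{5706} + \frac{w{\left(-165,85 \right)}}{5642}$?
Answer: $- \frac{138732925}{16096626} \approx -8.6188$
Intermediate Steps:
$w{\left(H,r \right)} = -144$ ($w{\left(H,r \right)} = 24 \left(-6\right) = -144$)
$- \frac{49033}{5706} + \frac{w{\left(-165,85 \right)}}{5642} = - \frac{49033}{5706} - \frac{144}{5642} = \left(-49033\right) \frac{1}{5706} - \frac{72}{2821} = - \frac{49033}{5706} - \frac{72}{2821} = - \frac{138732925}{16096626}$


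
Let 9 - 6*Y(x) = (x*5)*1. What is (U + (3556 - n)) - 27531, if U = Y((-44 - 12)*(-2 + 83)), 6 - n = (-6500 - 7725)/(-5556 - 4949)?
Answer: -84872609/4202 ≈ -20198.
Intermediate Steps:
n = 9761/2101 (n = 6 - (-6500 - 7725)/(-5556 - 4949) = 6 - (-14225)/(-10505) = 6 - (-14225)*(-1)/10505 = 6 - 1*2845/2101 = 6 - 2845/2101 = 9761/2101 ≈ 4.6459)
Y(x) = 3/2 - 5*x/6 (Y(x) = 3/2 - x*5/6 = 3/2 - 5*x/6)
U = 7563/2 (U = 3/2 - 5*(-44 - 12)*(-2 + 83)/6 = 3/2 - (-140)*81/3 = 3/2 - 5/6*(-4536) = 3/2 + 3780 = 7563/2 ≈ 3781.5)
(U + (3556 - n)) - 27531 = (7563/2 + (3556 - 1*9761/2101)) - 27531 = (7563/2 + (3556 - 9761/2101)) - 27531 = (7563/2 + 7461395/2101) - 27531 = 30812653/4202 - 27531 = -84872609/4202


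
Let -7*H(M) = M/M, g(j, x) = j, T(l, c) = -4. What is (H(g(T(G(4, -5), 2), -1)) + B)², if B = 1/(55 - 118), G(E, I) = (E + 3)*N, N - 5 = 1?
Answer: 100/3969 ≈ 0.025195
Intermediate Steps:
N = 6 (N = 5 + 1 = 6)
G(E, I) = 18 + 6*E (G(E, I) = (E + 3)*6 = (3 + E)*6 = 18 + 6*E)
B = -1/63 (B = 1/(-63) = -1/63 ≈ -0.015873)
H(M) = -⅐ (H(M) = -M/(7*M) = -⅐*1 = -⅐)
(H(g(T(G(4, -5), 2), -1)) + B)² = (-⅐ - 1/63)² = (-10/63)² = 100/3969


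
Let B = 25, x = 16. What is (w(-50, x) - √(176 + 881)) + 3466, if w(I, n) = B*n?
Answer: 3866 - √1057 ≈ 3833.5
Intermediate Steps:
w(I, n) = 25*n
(w(-50, x) - √(176 + 881)) + 3466 = (25*16 - √(176 + 881)) + 3466 = (400 - √1057) + 3466 = 3866 - √1057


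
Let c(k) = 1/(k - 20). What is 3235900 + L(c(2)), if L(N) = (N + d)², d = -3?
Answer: 1048434625/324 ≈ 3.2359e+6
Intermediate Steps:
c(k) = 1/(-20 + k)
L(N) = (-3 + N)² (L(N) = (N - 3)² = (-3 + N)²)
3235900 + L(c(2)) = 3235900 + (-3 + 1/(-20 + 2))² = 3235900 + (-3 + 1/(-18))² = 3235900 + (-3 - 1/18)² = 3235900 + (-55/18)² = 3235900 + 3025/324 = 1048434625/324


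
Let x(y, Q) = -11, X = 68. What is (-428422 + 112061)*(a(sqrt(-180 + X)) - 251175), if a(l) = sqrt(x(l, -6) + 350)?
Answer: 79461974175 - 316361*sqrt(339) ≈ 7.9456e+10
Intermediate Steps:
a(l) = sqrt(339) (a(l) = sqrt(-11 + 350) = sqrt(339))
(-428422 + 112061)*(a(sqrt(-180 + X)) - 251175) = (-428422 + 112061)*(sqrt(339) - 251175) = -316361*(-251175 + sqrt(339)) = 79461974175 - 316361*sqrt(339)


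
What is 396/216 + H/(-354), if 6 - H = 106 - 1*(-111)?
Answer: 430/177 ≈ 2.4294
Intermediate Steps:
H = -211 (H = 6 - (106 - 1*(-111)) = 6 - (106 + 111) = 6 - 1*217 = 6 - 217 = -211)
396/216 + H/(-354) = 396/216 - 211/(-354) = 396*(1/216) - 211*(-1/354) = 11/6 + 211/354 = 430/177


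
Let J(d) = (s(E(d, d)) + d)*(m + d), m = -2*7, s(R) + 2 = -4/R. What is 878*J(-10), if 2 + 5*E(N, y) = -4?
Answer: 182624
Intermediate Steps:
E(N, y) = -6/5 (E(N, y) = -⅖ + (⅕)*(-4) = -⅖ - ⅘ = -6/5)
s(R) = -2 - 4/R
m = -14
J(d) = (-14 + d)*(4/3 + d) (J(d) = ((-2 - 4/(-6/5)) + d)*(-14 + d) = ((-2 - 4*(-⅚)) + d)*(-14 + d) = ((-2 + 10/3) + d)*(-14 + d) = (4/3 + d)*(-14 + d) = (-14 + d)*(4/3 + d))
878*J(-10) = 878*(-56/3 + (-10)² - 38/3*(-10)) = 878*(-56/3 + 100 + 380/3) = 878*208 = 182624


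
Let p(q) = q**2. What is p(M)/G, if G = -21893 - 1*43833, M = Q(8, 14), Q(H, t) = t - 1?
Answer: -169/65726 ≈ -0.0025713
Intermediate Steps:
Q(H, t) = -1 + t
M = 13 (M = -1 + 14 = 13)
G = -65726 (G = -21893 - 43833 = -65726)
p(M)/G = 13**2/(-65726) = 169*(-1/65726) = -169/65726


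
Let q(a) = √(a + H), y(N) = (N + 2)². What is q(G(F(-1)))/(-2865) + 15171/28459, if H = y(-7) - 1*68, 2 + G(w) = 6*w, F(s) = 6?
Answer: 15171/28459 - I/955 ≈ 0.53308 - 0.0010471*I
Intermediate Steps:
y(N) = (2 + N)²
G(w) = -2 + 6*w
H = -43 (H = (2 - 7)² - 1*68 = (-5)² - 68 = 25 - 68 = -43)
q(a) = √(-43 + a) (q(a) = √(a - 43) = √(-43 + a))
q(G(F(-1)))/(-2865) + 15171/28459 = √(-43 + (-2 + 6*6))/(-2865) + 15171/28459 = √(-43 + (-2 + 36))*(-1/2865) + 15171*(1/28459) = √(-43 + 34)*(-1/2865) + 15171/28459 = √(-9)*(-1/2865) + 15171/28459 = (3*I)*(-1/2865) + 15171/28459 = -I/955 + 15171/28459 = 15171/28459 - I/955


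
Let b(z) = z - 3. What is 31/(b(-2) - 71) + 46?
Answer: 3465/76 ≈ 45.592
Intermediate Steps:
b(z) = -3 + z
31/(b(-2) - 71) + 46 = 31/((-3 - 2) - 71) + 46 = 31/(-5 - 71) + 46 = 31/(-76) + 46 = 31*(-1/76) + 46 = -31/76 + 46 = 3465/76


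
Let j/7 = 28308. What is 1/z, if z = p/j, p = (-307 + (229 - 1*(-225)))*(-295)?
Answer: -1348/295 ≈ -4.5695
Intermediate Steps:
p = -43365 (p = (-307 + (229 + 225))*(-295) = (-307 + 454)*(-295) = 147*(-295) = -43365)
j = 198156 (j = 7*28308 = 198156)
z = -295/1348 (z = -43365/198156 = -43365*1/198156 = -295/1348 ≈ -0.21884)
1/z = 1/(-295/1348) = -1348/295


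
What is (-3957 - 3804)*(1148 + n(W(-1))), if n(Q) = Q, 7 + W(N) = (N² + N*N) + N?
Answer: -8863062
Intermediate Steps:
W(N) = -7 + N + 2*N² (W(N) = -7 + ((N² + N*N) + N) = -7 + ((N² + N²) + N) = -7 + (2*N² + N) = -7 + (N + 2*N²) = -7 + N + 2*N²)
(-3957 - 3804)*(1148 + n(W(-1))) = (-3957 - 3804)*(1148 + (-7 - 1 + 2*(-1)²)) = -7761*(1148 + (-7 - 1 + 2*1)) = -7761*(1148 + (-7 - 1 + 2)) = -7761*(1148 - 6) = -7761*1142 = -8863062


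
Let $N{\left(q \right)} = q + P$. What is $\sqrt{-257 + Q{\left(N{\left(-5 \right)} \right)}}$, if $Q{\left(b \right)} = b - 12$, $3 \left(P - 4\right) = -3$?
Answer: $i \sqrt{271} \approx 16.462 i$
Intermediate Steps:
$P = 3$ ($P = 4 + \frac{1}{3} \left(-3\right) = 4 - 1 = 3$)
$N{\left(q \right)} = 3 + q$ ($N{\left(q \right)} = q + 3 = 3 + q$)
$Q{\left(b \right)} = -12 + b$
$\sqrt{-257 + Q{\left(N{\left(-5 \right)} \right)}} = \sqrt{-257 + \left(-12 + \left(3 - 5\right)\right)} = \sqrt{-257 - 14} = \sqrt{-271} = i \sqrt{271}$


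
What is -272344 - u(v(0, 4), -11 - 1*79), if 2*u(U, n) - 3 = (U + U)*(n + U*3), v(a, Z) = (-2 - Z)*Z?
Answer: -552467/2 ≈ -2.7623e+5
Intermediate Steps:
v(a, Z) = Z*(-2 - Z)
u(U, n) = 3/2 + U*(n + 3*U) (u(U, n) = 3/2 + ((U + U)*(n + U*3))/2 = 3/2 + ((2*U)*(n + 3*U))/2 = 3/2 + (2*U*(n + 3*U))/2 = 3/2 + U*(n + 3*U))
-272344 - u(v(0, 4), -11 - 1*79) = -272344 - (3/2 + 3*(-1*4*(2 + 4))² + (-1*4*(2 + 4))*(-11 - 1*79)) = -272344 - (3/2 + 3*(-1*4*6)² + (-1*4*6)*(-11 - 79)) = -272344 - (3/2 + 3*(-24)² - 24*(-90)) = -272344 - (3/2 + 3*576 + 2160) = -272344 - (3/2 + 1728 + 2160) = -272344 - 1*7779/2 = -272344 - 7779/2 = -552467/2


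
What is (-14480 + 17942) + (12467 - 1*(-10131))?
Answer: 26060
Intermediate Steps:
(-14480 + 17942) + (12467 - 1*(-10131)) = 3462 + (12467 + 10131) = 3462 + 22598 = 26060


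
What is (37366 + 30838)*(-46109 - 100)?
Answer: -3151638636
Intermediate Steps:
(37366 + 30838)*(-46109 - 100) = 68204*(-46209) = -3151638636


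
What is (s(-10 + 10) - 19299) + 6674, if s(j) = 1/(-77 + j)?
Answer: -972126/77 ≈ -12625.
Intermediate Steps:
(s(-10 + 10) - 19299) + 6674 = (1/(-77 + (-10 + 10)) - 19299) + 6674 = (1/(-77 + 0) - 19299) + 6674 = (1/(-77) - 19299) + 6674 = (-1/77 - 19299) + 6674 = -1486024/77 + 6674 = -972126/77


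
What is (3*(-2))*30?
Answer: -180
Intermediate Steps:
(3*(-2))*30 = -6*30 = -180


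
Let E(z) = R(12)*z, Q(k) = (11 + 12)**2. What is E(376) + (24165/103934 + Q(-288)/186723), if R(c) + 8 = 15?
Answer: 51083444460605/19406868282 ≈ 2632.2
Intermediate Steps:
Q(k) = 529 (Q(k) = 23**2 = 529)
R(c) = 7 (R(c) = -8 + 15 = 7)
E(z) = 7*z
E(376) + (24165/103934 + Q(-288)/186723) = 7*376 + (24165/103934 + 529/186723) = 2632 + (24165*(1/103934) + 529*(1/186723)) = 2632 + (24165/103934 + 529/186723) = 2632 + 4567142381/19406868282 = 51083444460605/19406868282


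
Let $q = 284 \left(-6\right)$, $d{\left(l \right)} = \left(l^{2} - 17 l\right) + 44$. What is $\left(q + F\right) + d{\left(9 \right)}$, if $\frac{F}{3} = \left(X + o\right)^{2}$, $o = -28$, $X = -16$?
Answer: $4076$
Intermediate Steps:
$d{\left(l \right)} = 44 + l^{2} - 17 l$
$q = -1704$
$F = 5808$ ($F = 3 \left(-16 - 28\right)^{2} = 3 \left(-44\right)^{2} = 3 \cdot 1936 = 5808$)
$\left(q + F\right) + d{\left(9 \right)} = \left(-1704 + 5808\right) + \left(44 + 9^{2} - 153\right) = 4104 + \left(44 + 81 - 153\right) = 4104 - 28 = 4076$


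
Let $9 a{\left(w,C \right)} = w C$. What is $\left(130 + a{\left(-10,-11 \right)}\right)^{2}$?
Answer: $\frac{1638400}{81} \approx 20227.0$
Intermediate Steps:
$a{\left(w,C \right)} = \frac{C w}{9}$ ($a{\left(w,C \right)} = \frac{w C}{9} = \frac{C w}{9}$)
$\left(130 + a{\left(-10,-11 \right)}\right)^{2} = \left(130 + \frac{1}{9} \left(-11\right) \left(-10\right)\right)^{2} = \left(130 + \frac{110}{9}\right)^{2} = \left(\frac{1280}{9}\right)^{2} = \frac{1638400}{81}$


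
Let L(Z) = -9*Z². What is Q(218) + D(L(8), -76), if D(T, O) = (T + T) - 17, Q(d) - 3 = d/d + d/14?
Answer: -8046/7 ≈ -1149.4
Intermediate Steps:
Q(d) = 4 + d/14 (Q(d) = 3 + (d/d + d/14) = 3 + (1 + d*(1/14)) = 3 + (1 + d/14) = 4 + d/14)
D(T, O) = -17 + 2*T (D(T, O) = 2*T - 17 = -17 + 2*T)
Q(218) + D(L(8), -76) = (4 + (1/14)*218) + (-17 + 2*(-9*8²)) = (4 + 109/7) + (-17 + 2*(-9*64)) = 137/7 + (-17 + 2*(-576)) = 137/7 + (-17 - 1152) = 137/7 - 1169 = -8046/7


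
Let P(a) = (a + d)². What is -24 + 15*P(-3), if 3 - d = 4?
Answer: 216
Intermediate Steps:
d = -1 (d = 3 - 1*4 = 3 - 4 = -1)
P(a) = (-1 + a)² (P(a) = (a - 1)² = (-1 + a)²)
-24 + 15*P(-3) = -24 + 15*(-1 - 3)² = -24 + 15*(-4)² = -24 + 15*16 = -24 + 240 = 216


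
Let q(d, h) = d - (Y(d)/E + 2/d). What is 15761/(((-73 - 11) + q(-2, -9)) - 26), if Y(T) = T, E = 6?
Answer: -47283/332 ≈ -142.42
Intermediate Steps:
q(d, h) = -2/d + 5*d/6 (q(d, h) = d - (d/6 + 2/d) = d - (2/d + d/6) = d + (-2/d - d/6) = -2/d + 5*d/6)
15761/(((-73 - 11) + q(-2, -9)) - 26) = 15761/(((-73 - 11) + (-2/(-2) + (5/6)*(-2))) - 26) = 15761/((-84 + (-2*(-1/2) - 5/3)) - 26) = 15761/((-84 + (1 - 5/3)) - 26) = 15761/((-84 - 2/3) - 26) = 15761/(-254/3 - 26) = 15761/(-332/3) = -3/332*15761 = -47283/332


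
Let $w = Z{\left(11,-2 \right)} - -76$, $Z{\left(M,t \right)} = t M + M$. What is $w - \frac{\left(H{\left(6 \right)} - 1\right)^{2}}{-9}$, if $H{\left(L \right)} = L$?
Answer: $\frac{610}{9} \approx 67.778$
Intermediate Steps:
$Z{\left(M,t \right)} = M + M t$ ($Z{\left(M,t \right)} = M t + M = M + M t$)
$w = 65$ ($w = 11 \left(1 - 2\right) - -76 = 11 \left(-1\right) + 76 = -11 + 76 = 65$)
$w - \frac{\left(H{\left(6 \right)} - 1\right)^{2}}{-9} = 65 - \frac{\left(6 - 1\right)^{2}}{-9} = 65 - - \frac{5^{2}}{9} = 65 - \left(- \frac{1}{9}\right) 25 = 65 - - \frac{25}{9} = 65 + \frac{25}{9} = \frac{610}{9}$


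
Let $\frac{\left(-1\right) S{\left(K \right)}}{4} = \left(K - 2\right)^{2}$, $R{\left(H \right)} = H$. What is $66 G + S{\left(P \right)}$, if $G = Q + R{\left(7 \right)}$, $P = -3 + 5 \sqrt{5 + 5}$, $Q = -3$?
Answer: $-836 + 200 \sqrt{10} \approx -203.54$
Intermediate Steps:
$P = -3 + 5 \sqrt{10} \approx 12.811$
$G = 4$ ($G = -3 + 7 = 4$)
$S{\left(K \right)} = - 4 \left(-2 + K\right)^{2}$ ($S{\left(K \right)} = - 4 \left(K - 2\right)^{2} = - 4 \left(-2 + K\right)^{2}$)
$66 G + S{\left(P \right)} = 66 \cdot 4 - 4 \left(-2 - \left(3 - 5 \sqrt{10}\right)\right)^{2} = 264 - 4 \left(-5 + 5 \sqrt{10}\right)^{2}$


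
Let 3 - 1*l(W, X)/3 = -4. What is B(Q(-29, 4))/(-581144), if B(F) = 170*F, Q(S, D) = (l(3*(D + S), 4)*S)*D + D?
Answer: 51680/72643 ≈ 0.71142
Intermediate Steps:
l(W, X) = 21 (l(W, X) = 9 - 3*(-4) = 9 + 12 = 21)
Q(S, D) = D + 21*D*S (Q(S, D) = (21*S)*D + D = 21*D*S + D = D + 21*D*S)
B(Q(-29, 4))/(-581144) = (170*(4*(1 + 21*(-29))))/(-581144) = (170*(4*(1 - 609)))*(-1/581144) = (170*(4*(-608)))*(-1/581144) = (170*(-2432))*(-1/581144) = -413440*(-1/581144) = 51680/72643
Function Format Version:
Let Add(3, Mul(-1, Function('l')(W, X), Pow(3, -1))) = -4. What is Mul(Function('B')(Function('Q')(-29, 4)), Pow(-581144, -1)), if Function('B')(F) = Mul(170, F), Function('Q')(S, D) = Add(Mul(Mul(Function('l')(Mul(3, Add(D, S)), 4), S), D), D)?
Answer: Rational(51680, 72643) ≈ 0.71142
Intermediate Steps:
Function('l')(W, X) = 21 (Function('l')(W, X) = Add(9, Mul(-3, -4)) = Add(9, 12) = 21)
Function('Q')(S, D) = Add(D, Mul(21, D, S)) (Function('Q')(S, D) = Add(Mul(Mul(21, S), D), D) = Add(Mul(21, D, S), D) = Add(D, Mul(21, D, S)))
Mul(Function('B')(Function('Q')(-29, 4)), Pow(-581144, -1)) = Mul(Mul(170, Mul(4, Add(1, Mul(21, -29)))), Pow(-581144, -1)) = Mul(Mul(170, Mul(4, Add(1, -609))), Rational(-1, 581144)) = Mul(Mul(170, Mul(4, -608)), Rational(-1, 581144)) = Mul(Mul(170, -2432), Rational(-1, 581144)) = Mul(-413440, Rational(-1, 581144)) = Rational(51680, 72643)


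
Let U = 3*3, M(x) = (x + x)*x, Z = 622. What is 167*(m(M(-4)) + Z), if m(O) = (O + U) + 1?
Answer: 110888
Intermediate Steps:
M(x) = 2*x² (M(x) = (2*x)*x = 2*x²)
U = 9
m(O) = 10 + O (m(O) = (O + 9) + 1 = (9 + O) + 1 = 10 + O)
167*(m(M(-4)) + Z) = 167*((10 + 2*(-4)²) + 622) = 167*((10 + 2*16) + 622) = 167*((10 + 32) + 622) = 167*(42 + 622) = 167*664 = 110888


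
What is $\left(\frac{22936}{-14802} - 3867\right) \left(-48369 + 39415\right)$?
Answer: $\frac{256363182790}{7401} \approx 3.4639 \cdot 10^{7}$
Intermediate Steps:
$\left(\frac{22936}{-14802} - 3867\right) \left(-48369 + 39415\right) = \left(22936 \left(- \frac{1}{14802}\right) - 3867\right) \left(-8954\right) = \left(- \frac{11468}{7401} - 3867\right) \left(-8954\right) = \left(- \frac{28631135}{7401}\right) \left(-8954\right) = \frac{256363182790}{7401}$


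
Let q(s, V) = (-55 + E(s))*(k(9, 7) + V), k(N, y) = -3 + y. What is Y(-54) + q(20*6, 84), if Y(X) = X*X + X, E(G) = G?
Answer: 8582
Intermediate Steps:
Y(X) = X + X² (Y(X) = X² + X = X + X²)
q(s, V) = (-55 + s)*(4 + V) (q(s, V) = (-55 + s)*((-3 + 7) + V) = (-55 + s)*(4 + V))
Y(-54) + q(20*6, 84) = -54*(1 - 54) + (-220 - 55*84 + 4*(20*6) + 84*(20*6)) = -54*(-53) + (-220 - 4620 + 4*120 + 84*120) = 2862 + (-220 - 4620 + 480 + 10080) = 2862 + 5720 = 8582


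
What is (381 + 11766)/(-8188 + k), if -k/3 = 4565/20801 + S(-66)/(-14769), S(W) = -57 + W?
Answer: -37693732257/25410557204 ≈ -1.4834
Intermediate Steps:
k = -2120576/3103131 (k = -3*(4565/20801 + (-57 - 66)/(-14769)) = -3*(4565*(1/20801) - 123*(-1/14769)) = -3*(415/1891 + 41/4923) = -3*2120576/9309393 = -2120576/3103131 ≈ -0.68337)
(381 + 11766)/(-8188 + k) = (381 + 11766)/(-8188 - 2120576/3103131) = 12147/(-25410557204/3103131) = 12147*(-3103131/25410557204) = -37693732257/25410557204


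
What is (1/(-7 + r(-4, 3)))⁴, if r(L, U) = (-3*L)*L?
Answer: 1/9150625 ≈ 1.0928e-7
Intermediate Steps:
r(L, U) = -3*L²
(1/(-7 + r(-4, 3)))⁴ = (1/(-7 - 3*(-4)²))⁴ = (1/(-7 - 3*16))⁴ = (1/(-7 - 48))⁴ = (1/(-55))⁴ = (-1/55)⁴ = 1/9150625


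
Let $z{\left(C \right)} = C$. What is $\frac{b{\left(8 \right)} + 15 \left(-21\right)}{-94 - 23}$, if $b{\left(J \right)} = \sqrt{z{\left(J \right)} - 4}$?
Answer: $\frac{313}{117} \approx 2.6752$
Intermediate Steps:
$b{\left(J \right)} = \sqrt{-4 + J}$ ($b{\left(J \right)} = \sqrt{J - 4} = \sqrt{-4 + J}$)
$\frac{b{\left(8 \right)} + 15 \left(-21\right)}{-94 - 23} = \frac{\sqrt{-4 + 8} + 15 \left(-21\right)}{-94 - 23} = \frac{\sqrt{4} - 315}{-117} = \left(2 - 315\right) \left(- \frac{1}{117}\right) = \left(-313\right) \left(- \frac{1}{117}\right) = \frac{313}{117}$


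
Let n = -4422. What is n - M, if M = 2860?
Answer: -7282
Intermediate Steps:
n - M = -4422 - 1*2860 = -4422 - 2860 = -7282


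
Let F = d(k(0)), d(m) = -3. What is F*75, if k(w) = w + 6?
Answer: -225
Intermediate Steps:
k(w) = 6 + w
F = -3
F*75 = -3*75 = -225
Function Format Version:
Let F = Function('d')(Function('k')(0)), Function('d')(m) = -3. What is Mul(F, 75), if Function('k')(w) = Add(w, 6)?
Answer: -225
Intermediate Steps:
Function('k')(w) = Add(6, w)
F = -3
Mul(F, 75) = Mul(-3, 75) = -225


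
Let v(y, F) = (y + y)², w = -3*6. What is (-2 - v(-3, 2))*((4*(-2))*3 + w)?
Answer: 1596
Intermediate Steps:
w = -18
v(y, F) = 4*y² (v(y, F) = (2*y)² = 4*y²)
(-2 - v(-3, 2))*((4*(-2))*3 + w) = (-2 - 4*(-3)²)*((4*(-2))*3 - 18) = (-2 - 4*9)*(-8*3 - 18) = (-2 - 1*36)*(-24 - 18) = (-2 - 36)*(-42) = -38*(-42) = 1596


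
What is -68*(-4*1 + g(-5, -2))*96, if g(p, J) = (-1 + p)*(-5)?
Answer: -169728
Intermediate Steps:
g(p, J) = 5 - 5*p
-68*(-4*1 + g(-5, -2))*96 = -68*(-4*1 + (5 - 5*(-5)))*96 = -68*(-4 + (5 + 25))*96 = -68*(-4 + 30)*96 = -68*26*96 = -1768*96 = -169728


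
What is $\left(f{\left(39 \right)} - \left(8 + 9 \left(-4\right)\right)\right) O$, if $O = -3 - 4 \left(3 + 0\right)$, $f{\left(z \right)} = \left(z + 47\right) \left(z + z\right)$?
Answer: $-101040$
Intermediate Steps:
$f{\left(z \right)} = 2 z \left(47 + z\right)$ ($f{\left(z \right)} = \left(47 + z\right) 2 z = 2 z \left(47 + z\right)$)
$O = -15$ ($O = -3 - 4 \cdot 3 = -3 - 12 = -15$)
$\left(f{\left(39 \right)} - \left(8 + 9 \left(-4\right)\right)\right) O = \left(2 \cdot 39 \left(47 + 39\right) - \left(8 + 9 \left(-4\right)\right)\right) \left(-15\right) = \left(2 \cdot 39 \cdot 86 - \left(8 - 36\right)\right) \left(-15\right) = \left(6708 - -28\right) \left(-15\right) = \left(6708 + 28\right) \left(-15\right) = 6736 \left(-15\right) = -101040$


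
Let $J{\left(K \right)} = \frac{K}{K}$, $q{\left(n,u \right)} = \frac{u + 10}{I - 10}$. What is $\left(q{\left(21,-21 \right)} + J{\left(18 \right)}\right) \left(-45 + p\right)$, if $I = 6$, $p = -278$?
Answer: $- \frac{4845}{4} \approx -1211.3$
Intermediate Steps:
$q{\left(n,u \right)} = - \frac{5}{2} - \frac{u}{4}$ ($q{\left(n,u \right)} = \frac{u + 10}{6 - 10} = \frac{10 + u}{-4} = \left(10 + u\right) \left(- \frac{1}{4}\right) = - \frac{5}{2} - \frac{u}{4}$)
$J{\left(K \right)} = 1$
$\left(q{\left(21,-21 \right)} + J{\left(18 \right)}\right) \left(-45 + p\right) = \left(\left(- \frac{5}{2} - - \frac{21}{4}\right) + 1\right) \left(-45 - 278\right) = \left(\left(- \frac{5}{2} + \frac{21}{4}\right) + 1\right) \left(-323\right) = \left(\frac{11}{4} + 1\right) \left(-323\right) = \frac{15}{4} \left(-323\right) = - \frac{4845}{4}$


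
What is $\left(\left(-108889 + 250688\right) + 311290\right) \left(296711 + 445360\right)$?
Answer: $336224207319$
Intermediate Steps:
$\left(\left(-108889 + 250688\right) + 311290\right) \left(296711 + 445360\right) = \left(141799 + 311290\right) 742071 = 453089 \cdot 742071 = 336224207319$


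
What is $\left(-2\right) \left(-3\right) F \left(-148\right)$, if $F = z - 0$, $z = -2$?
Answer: $1776$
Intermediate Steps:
$F = -2$ ($F = -2 - 0 = -2 + 0 = -2$)
$\left(-2\right) \left(-3\right) F \left(-148\right) = \left(-2\right) \left(-3\right) \left(-2\right) \left(-148\right) = 6 \left(-2\right) \left(-148\right) = \left(-12\right) \left(-148\right) = 1776$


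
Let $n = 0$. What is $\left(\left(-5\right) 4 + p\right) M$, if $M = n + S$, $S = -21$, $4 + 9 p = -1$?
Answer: $\frac{1295}{3} \approx 431.67$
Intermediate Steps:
$p = - \frac{5}{9}$ ($p = - \frac{4}{9} + \frac{1}{9} \left(-1\right) = - \frac{4}{9} - \frac{1}{9} = - \frac{5}{9} \approx -0.55556$)
$M = -21$ ($M = 0 - 21 = -21$)
$\left(\left(-5\right) 4 + p\right) M = \left(\left(-5\right) 4 - \frac{5}{9}\right) \left(-21\right) = \left(-20 - \frac{5}{9}\right) \left(-21\right) = \left(- \frac{185}{9}\right) \left(-21\right) = \frac{1295}{3}$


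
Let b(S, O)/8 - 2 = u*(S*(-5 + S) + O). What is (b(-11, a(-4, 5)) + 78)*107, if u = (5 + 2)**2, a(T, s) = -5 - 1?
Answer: 7140538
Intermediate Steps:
a(T, s) = -6
u = 49 (u = 7**2 = 49)
b(S, O) = 16 + 392*O + 392*S*(-5 + S) (b(S, O) = 16 + 8*(49*(S*(-5 + S) + O)) = 16 + 8*(49*(O + S*(-5 + S))) = 16 + 8*(49*O + 49*S*(-5 + S)) = 16 + (392*O + 392*S*(-5 + S)) = 16 + 392*O + 392*S*(-5 + S))
(b(-11, a(-4, 5)) + 78)*107 = ((16 - 1960*(-11) + 392*(-6) + 392*(-11)**2) + 78)*107 = ((16 + 21560 - 2352 + 392*121) + 78)*107 = ((16 + 21560 - 2352 + 47432) + 78)*107 = (66656 + 78)*107 = 66734*107 = 7140538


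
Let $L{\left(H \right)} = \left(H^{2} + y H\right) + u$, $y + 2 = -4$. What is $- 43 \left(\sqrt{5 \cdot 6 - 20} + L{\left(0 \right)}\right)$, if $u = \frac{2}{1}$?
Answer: $-86 - 43 \sqrt{10} \approx -221.98$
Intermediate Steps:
$y = -6$ ($y = -2 - 4 = -6$)
$u = 2$ ($u = 2 \cdot 1 = 2$)
$L{\left(H \right)} = 2 + H^{2} - 6 H$ ($L{\left(H \right)} = \left(H^{2} - 6 H\right) + 2 = 2 + H^{2} - 6 H$)
$- 43 \left(\sqrt{5 \cdot 6 - 20} + L{\left(0 \right)}\right) = - 43 \left(\sqrt{5 \cdot 6 - 20} + \left(2 + 0^{2} - 0\right)\right) = - 43 \left(\sqrt{30 - 20} + \left(2 + 0 + 0\right)\right) = - 43 \left(\sqrt{10} + 2\right) = - 43 \left(2 + \sqrt{10}\right) = -86 - 43 \sqrt{10}$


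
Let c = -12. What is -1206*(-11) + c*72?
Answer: 12402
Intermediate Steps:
-1206*(-11) + c*72 = -1206*(-11) - 12*72 = 13266 - 864 = 12402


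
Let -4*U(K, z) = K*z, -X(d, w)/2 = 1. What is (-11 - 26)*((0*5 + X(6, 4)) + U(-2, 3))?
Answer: 37/2 ≈ 18.500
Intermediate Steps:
X(d, w) = -2 (X(d, w) = -2*1 = -2)
U(K, z) = -K*z/4
(-11 - 26)*((0*5 + X(6, 4)) + U(-2, 3)) = (-11 - 26)*((0*5 - 2) - ¼*(-2)*3) = -37*((0 - 2) + 3/2) = -37*(-2 + 3/2) = -37*(-½) = 37/2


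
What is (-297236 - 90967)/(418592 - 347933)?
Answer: -129401/23553 ≈ -5.4940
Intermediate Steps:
(-297236 - 90967)/(418592 - 347933) = -388203/70659 = -388203*1/70659 = -129401/23553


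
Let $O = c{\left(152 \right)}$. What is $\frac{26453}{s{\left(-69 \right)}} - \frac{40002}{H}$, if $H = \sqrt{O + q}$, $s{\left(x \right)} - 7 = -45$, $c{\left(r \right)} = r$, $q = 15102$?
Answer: $- \frac{26453}{38} - \frac{20001 \sqrt{15254}}{7627} \approx -1020.0$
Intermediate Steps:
$O = 152$
$s{\left(x \right)} = -38$ ($s{\left(x \right)} = 7 - 45 = -38$)
$H = \sqrt{15254}$ ($H = \sqrt{152 + 15102} = \sqrt{15254} \approx 123.51$)
$\frac{26453}{s{\left(-69 \right)}} - \frac{40002}{H} = \frac{26453}{-38} - \frac{40002}{\sqrt{15254}} = 26453 \left(- \frac{1}{38}\right) - 40002 \frac{\sqrt{15254}}{15254} = - \frac{26453}{38} - \frac{20001 \sqrt{15254}}{7627}$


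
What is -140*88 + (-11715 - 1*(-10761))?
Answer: -13274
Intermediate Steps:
-140*88 + (-11715 - 1*(-10761)) = -1*12320 + (-11715 + 10761) = -12320 - 954 = -13274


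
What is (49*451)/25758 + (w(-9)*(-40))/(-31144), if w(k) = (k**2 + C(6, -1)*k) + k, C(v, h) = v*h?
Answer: 102258947/100275894 ≈ 1.0198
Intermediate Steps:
C(v, h) = h*v
w(k) = k**2 - 5*k (w(k) = (k**2 + (-1*6)*k) + k = (k**2 - 6*k) + k = k**2 - 5*k)
(49*451)/25758 + (w(-9)*(-40))/(-31144) = (49*451)/25758 + (-9*(-5 - 9)*(-40))/(-31144) = 22099*(1/25758) + (-9*(-14)*(-40))*(-1/31144) = 22099/25758 + (126*(-40))*(-1/31144) = 22099/25758 - 5040*(-1/31144) = 22099/25758 + 630/3893 = 102258947/100275894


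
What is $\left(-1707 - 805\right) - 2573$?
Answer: $-5085$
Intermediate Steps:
$\left(-1707 - 805\right) - 2573 = -2512 - 2573 = -5085$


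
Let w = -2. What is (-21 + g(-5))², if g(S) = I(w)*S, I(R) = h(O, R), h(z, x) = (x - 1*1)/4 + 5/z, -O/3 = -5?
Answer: 51529/144 ≈ 357.84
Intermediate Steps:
O = 15 (O = -3*(-5) = 15)
h(z, x) = -¼ + 5/z + x/4 (h(z, x) = (x - 1)*(¼) + 5/z = (-1 + x)*(¼) + 5/z = (-¼ + x/4) + 5/z = -¼ + 5/z + x/4)
I(R) = 1/12 + R/4 (I(R) = (¼)*(20 + 15*(-1 + R))/15 = (¼)*(1/15)*(20 + (-15 + 15*R)) = (¼)*(1/15)*(5 + 15*R) = 1/12 + R/4)
g(S) = -5*S/12 (g(S) = (1/12 + (¼)*(-2))*S = (1/12 - ½)*S = -5*S/12)
(-21 + g(-5))² = (-21 - 5/12*(-5))² = (-21 + 25/12)² = (-227/12)² = 51529/144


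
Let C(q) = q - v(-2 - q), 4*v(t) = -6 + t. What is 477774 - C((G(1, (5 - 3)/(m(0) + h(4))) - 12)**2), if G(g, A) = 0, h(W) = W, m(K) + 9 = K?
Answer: 477592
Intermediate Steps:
m(K) = -9 + K
v(t) = -3/2 + t/4 (v(t) = (-6 + t)/4 = -3/2 + t/4)
C(q) = 2 + 5*q/4 (C(q) = q - (-3/2 + (-2 - q)/4) = q - (-3/2 + (-1/2 - q/4)) = q - (-2 - q/4) = q + (2 + q/4) = 2 + 5*q/4)
477774 - C((G(1, (5 - 3)/(m(0) + h(4))) - 12)**2) = 477774 - (2 + 5*(0 - 12)**2/4) = 477774 - (2 + (5/4)*(-12)**2) = 477774 - (2 + (5/4)*144) = 477774 - (2 + 180) = 477774 - 1*182 = 477774 - 182 = 477592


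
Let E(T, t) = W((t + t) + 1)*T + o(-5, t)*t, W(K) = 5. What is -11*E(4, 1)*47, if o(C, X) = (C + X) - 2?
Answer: -7238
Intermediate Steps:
o(C, X) = -2 + C + X
E(T, t) = 5*T + t*(-7 + t) (E(T, t) = 5*T + (-2 - 5 + t)*t = 5*T + (-7 + t)*t = 5*T + t*(-7 + t))
-11*E(4, 1)*47 = -11*(5*4 + 1*(-7 + 1))*47 = -11*(20 + 1*(-6))*47 = -11*(20 - 6)*47 = -11*14*47 = -154*47 = -7238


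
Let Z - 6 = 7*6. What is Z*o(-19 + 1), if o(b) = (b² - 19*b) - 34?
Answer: 30336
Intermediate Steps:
Z = 48 (Z = 6 + 7*6 = 6 + 42 = 48)
o(b) = -34 + b² - 19*b
Z*o(-19 + 1) = 48*(-34 + (-19 + 1)² - 19*(-19 + 1)) = 48*(-34 + (-18)² - 19*(-18)) = 48*(-34 + 324 + 342) = 48*632 = 30336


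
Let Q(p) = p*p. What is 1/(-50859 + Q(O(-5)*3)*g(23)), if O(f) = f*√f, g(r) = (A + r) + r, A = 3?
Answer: -1/105984 ≈ -9.4354e-6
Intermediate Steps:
g(r) = 3 + 2*r (g(r) = (3 + r) + r = 3 + 2*r)
O(f) = f^(3/2)
Q(p) = p²
1/(-50859 + Q(O(-5)*3)*g(23)) = 1/(-50859 + ((-5)^(3/2)*3)²*(3 + 2*23)) = 1/(-50859 + (-5*I*√5*3)²*(3 + 46)) = 1/(-50859 + (-15*I*√5)²*49) = 1/(-50859 - 1125*49) = 1/(-50859 - 55125) = 1/(-105984) = -1/105984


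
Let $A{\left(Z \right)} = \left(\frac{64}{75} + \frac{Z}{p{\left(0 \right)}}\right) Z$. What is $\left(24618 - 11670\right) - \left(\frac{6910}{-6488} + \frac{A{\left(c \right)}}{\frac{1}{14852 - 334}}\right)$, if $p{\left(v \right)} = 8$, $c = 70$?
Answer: $- \frac{474266367227}{48660} \approx -9.7465 \cdot 10^{6}$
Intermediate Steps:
$A{\left(Z \right)} = Z \left(\frac{64}{75} + \frac{Z}{8}\right)$ ($A{\left(Z \right)} = \left(\frac{64}{75} + \frac{Z}{8}\right) Z = Z \left(\frac{64}{75} + \frac{Z}{8}\right)$)
$\left(24618 - 11670\right) - \left(\frac{6910}{-6488} + \frac{A{\left(c \right)}}{\frac{1}{14852 - 334}}\right) = \left(24618 - 11670\right) - \left(\frac{6910}{-6488} + \frac{\frac{1}{600} \cdot 70 \left(512 + 75 \cdot 70\right)}{\frac{1}{14852 - 334}}\right) = 12948 - \left(6910 \left(- \frac{1}{6488}\right) + \frac{\frac{1}{600} \cdot 70 \left(512 + 5250\right)}{\frac{1}{14518}}\right) = 12948 - \left(- \frac{3455}{3244} + \frac{1}{600} \cdot 70 \cdot 5762 \frac{1}{\frac{1}{14518}}\right) = 12948 - \left(- \frac{3455}{3244} + \frac{20167}{30} \cdot 14518\right) = 12948 - \left(- \frac{3455}{3244} + \frac{146392253}{15}\right) = 12948 - \frac{474896416907}{48660} = - \frac{474266367227}{48660}$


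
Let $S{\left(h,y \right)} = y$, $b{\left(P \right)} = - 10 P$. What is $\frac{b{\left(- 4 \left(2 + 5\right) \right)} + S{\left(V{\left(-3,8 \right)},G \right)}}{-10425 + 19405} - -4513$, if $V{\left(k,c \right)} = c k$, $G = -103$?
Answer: $\frac{40526917}{8980} \approx 4513.0$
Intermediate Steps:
$\frac{b{\left(- 4 \left(2 + 5\right) \right)} + S{\left(V{\left(-3,8 \right)},G \right)}}{-10425 + 19405} - -4513 = \frac{- 10 \left(- 4 \left(2 + 5\right)\right) - 103}{-10425 + 19405} - -4513 = \frac{- 10 \left(\left(-4\right) 7\right) - 103}{8980} + 4513 = \left(\left(-10\right) \left(-28\right) - 103\right) \frac{1}{8980} + 4513 = \left(280 - 103\right) \frac{1}{8980} + 4513 = 177 \cdot \frac{1}{8980} + 4513 = \frac{177}{8980} + 4513 = \frac{40526917}{8980}$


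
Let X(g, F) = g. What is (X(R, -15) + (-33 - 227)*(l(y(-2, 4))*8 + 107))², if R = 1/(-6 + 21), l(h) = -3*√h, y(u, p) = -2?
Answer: 156616535401/225 - 347192768*I*√2 ≈ 6.9607e+8 - 4.91e+8*I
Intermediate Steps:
R = 1/15 ≈ 0.066667
(X(R, -15) + (-33 - 227)*(l(y(-2, 4))*8 + 107))² = (1/15 + (-33 - 227)*(-3*I*√2*8 + 107))² = (1/15 - 260*(-3*I*√2*8 + 107))² = (1/15 - 260*(-24*I*√2 + 107))² = (1/15 - 260*(107 - 24*I*√2))² = (1/15 + (-27820 + 6240*I*√2))² = (-417299/15 + 6240*I*√2)²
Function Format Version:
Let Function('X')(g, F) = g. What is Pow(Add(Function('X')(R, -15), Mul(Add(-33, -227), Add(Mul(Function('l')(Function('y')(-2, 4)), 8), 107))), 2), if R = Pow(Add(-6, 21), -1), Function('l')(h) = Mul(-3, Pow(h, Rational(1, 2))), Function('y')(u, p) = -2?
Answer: Add(Rational(156616535401, 225), Mul(-347192768, I, Pow(2, Rational(1, 2)))) ≈ Add(6.9607e+8, Mul(-4.9100e+8, I))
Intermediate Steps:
R = Rational(1, 15) (R = Pow(15, -1) = Rational(1, 15) ≈ 0.066667)
Pow(Add(Function('X')(R, -15), Mul(Add(-33, -227), Add(Mul(Function('l')(Function('y')(-2, 4)), 8), 107))), 2) = Pow(Add(Rational(1, 15), Mul(Add(-33, -227), Add(Mul(Mul(-3, Pow(-2, Rational(1, 2))), 8), 107))), 2) = Pow(Add(Rational(1, 15), Mul(-260, Add(Mul(Mul(-3, Mul(I, Pow(2, Rational(1, 2)))), 8), 107))), 2) = Pow(Add(Rational(1, 15), Mul(-260, Add(Mul(Mul(-3, I, Pow(2, Rational(1, 2))), 8), 107))), 2) = Pow(Add(Rational(1, 15), Mul(-260, Add(Mul(-24, I, Pow(2, Rational(1, 2))), 107))), 2) = Pow(Add(Rational(1, 15), Mul(-260, Add(107, Mul(-24, I, Pow(2, Rational(1, 2)))))), 2) = Pow(Add(Rational(1, 15), Add(-27820, Mul(6240, I, Pow(2, Rational(1, 2))))), 2) = Pow(Add(Rational(-417299, 15), Mul(6240, I, Pow(2, Rational(1, 2)))), 2)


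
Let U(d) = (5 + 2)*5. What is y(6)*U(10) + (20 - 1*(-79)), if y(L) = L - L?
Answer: 99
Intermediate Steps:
y(L) = 0
U(d) = 35 (U(d) = 7*5 = 35)
y(6)*U(10) + (20 - 1*(-79)) = 0*35 + (20 - 1*(-79)) = 0 + (20 + 79) = 0 + 99 = 99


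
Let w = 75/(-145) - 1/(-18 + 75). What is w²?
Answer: 781456/2732409 ≈ 0.28600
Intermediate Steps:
w = -884/1653 (w = 75*(-1/145) - 1/57 = -15/29 - 1*1/57 = -15/29 - 1/57 = -884/1653 ≈ -0.53479)
w² = (-884/1653)² = 781456/2732409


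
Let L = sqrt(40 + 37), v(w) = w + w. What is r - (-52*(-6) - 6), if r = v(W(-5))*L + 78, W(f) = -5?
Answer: -228 - 10*sqrt(77) ≈ -315.75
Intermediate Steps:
v(w) = 2*w
L = sqrt(77) ≈ 8.7750
r = 78 - 10*sqrt(77) (r = (2*(-5))*sqrt(77) + 78 = -10*sqrt(77) + 78 = 78 - 10*sqrt(77) ≈ -9.7496)
r - (-52*(-6) - 6) = (78 - 10*sqrt(77)) - (-52*(-6) - 6) = (78 - 10*sqrt(77)) - (312 - 6) = (78 - 10*sqrt(77)) - 1*306 = (78 - 10*sqrt(77)) - 306 = -228 - 10*sqrt(77)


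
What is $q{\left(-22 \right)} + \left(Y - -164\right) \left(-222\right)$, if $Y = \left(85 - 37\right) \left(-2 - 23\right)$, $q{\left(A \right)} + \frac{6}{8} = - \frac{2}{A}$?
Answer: $\frac{10119619}{44} \approx 2.2999 \cdot 10^{5}$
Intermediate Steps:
$q{\left(A \right)} = - \frac{3}{4} - \frac{2}{A}$
$Y = -1200$ ($Y = 48 \left(-25\right) = -1200$)
$q{\left(-22 \right)} + \left(Y - -164\right) \left(-222\right) = \left(- \frac{3}{4} - \frac{2}{-22}\right) + \left(-1200 - -164\right) \left(-222\right) = \left(- \frac{3}{4} - - \frac{1}{11}\right) + \left(-1200 + 164\right) \left(-222\right) = \left(- \frac{3}{4} + \frac{1}{11}\right) - -229992 = - \frac{29}{44} + 229992 = \frac{10119619}{44}$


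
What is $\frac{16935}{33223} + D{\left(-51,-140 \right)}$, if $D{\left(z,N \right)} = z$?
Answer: $- \frac{1677438}{33223} \approx -50.49$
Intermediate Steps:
$\frac{16935}{33223} + D{\left(-51,-140 \right)} = \frac{16935}{33223} - 51 = - \frac{1677438}{33223}$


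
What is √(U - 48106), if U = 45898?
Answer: 4*I*√138 ≈ 46.989*I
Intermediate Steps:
√(U - 48106) = √(45898 - 48106) = √(-2208) = 4*I*√138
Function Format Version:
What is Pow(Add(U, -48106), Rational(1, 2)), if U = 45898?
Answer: Mul(4, I, Pow(138, Rational(1, 2))) ≈ Mul(46.989, I)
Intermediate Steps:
Pow(Add(U, -48106), Rational(1, 2)) = Pow(Add(45898, -48106), Rational(1, 2)) = Pow(-2208, Rational(1, 2)) = Mul(4, I, Pow(138, Rational(1, 2)))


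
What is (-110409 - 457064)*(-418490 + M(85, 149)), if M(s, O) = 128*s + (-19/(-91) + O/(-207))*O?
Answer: 4357956482706212/18837 ≈ 2.3135e+11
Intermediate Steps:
M(s, O) = 128*s + O*(19/91 - O/207) (M(s, O) = 128*s + (-19*(-1/91) + O*(-1/207))*O = 128*s + (19/91 - O/207)*O = 128*s + O*(19/91 - O/207))
(-110409 - 457064)*(-418490 + M(85, 149)) = (-110409 - 457064)*(-418490 + (128*85 - 1/207*149² + (19/91)*149)) = -567473*(-418490 + (10880 - 1/207*22201 + 2831/91)) = -567473*(-418490 + (10880 - 22201/207 + 2831/91)) = -567473*(-418490 + 203512286/18837) = -567473*(-7679583844/18837) = 4357956482706212/18837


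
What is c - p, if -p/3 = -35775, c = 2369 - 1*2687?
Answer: -107643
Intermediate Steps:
c = -318 (c = 2369 - 2687 = -318)
p = 107325 (p = -3*(-35775) = 107325)
c - p = -318 - 1*107325 = -318 - 107325 = -107643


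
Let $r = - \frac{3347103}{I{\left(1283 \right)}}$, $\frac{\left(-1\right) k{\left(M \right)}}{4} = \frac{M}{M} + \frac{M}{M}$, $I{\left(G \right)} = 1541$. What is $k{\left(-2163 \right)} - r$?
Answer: $\frac{3334775}{1541} \approx 2164.0$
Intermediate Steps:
$k{\left(M \right)} = -8$ ($k{\left(M \right)} = - 4 \left(\frac{M}{M} + \frac{M}{M}\right) = - 4 \left(1 + 1\right) = \left(-4\right) 2 = -8$)
$r = - \frac{3347103}{1541} \approx -2172.0$
$k{\left(-2163 \right)} - r = -8 - - \frac{3347103}{1541} = -8 + \frac{3347103}{1541} = \frac{3334775}{1541}$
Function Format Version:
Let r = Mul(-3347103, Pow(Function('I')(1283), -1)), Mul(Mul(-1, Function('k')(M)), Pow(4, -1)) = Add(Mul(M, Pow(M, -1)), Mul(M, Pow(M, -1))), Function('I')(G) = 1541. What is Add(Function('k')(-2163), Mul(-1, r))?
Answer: Rational(3334775, 1541) ≈ 2164.0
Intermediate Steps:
Function('k')(M) = -8 (Function('k')(M) = Mul(-4, Add(Mul(M, Pow(M, -1)), Mul(M, Pow(M, -1)))) = Mul(-4, Add(1, 1)) = Mul(-4, 2) = -8)
r = Rational(-3347103, 1541) (r = Mul(-3347103, Pow(1541, -1)) = Mul(-3347103, Rational(1, 1541)) = Rational(-3347103, 1541) ≈ -2172.0)
Add(Function('k')(-2163), Mul(-1, r)) = Add(-8, Mul(-1, Rational(-3347103, 1541))) = Add(-8, Rational(3347103, 1541)) = Rational(3334775, 1541)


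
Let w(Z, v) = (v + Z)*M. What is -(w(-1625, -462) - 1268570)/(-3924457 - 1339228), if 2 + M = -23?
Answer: -243279/1052737 ≈ -0.23109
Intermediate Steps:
M = -25 (M = -2 - 23 = -25)
w(Z, v) = -25*Z - 25*v (w(Z, v) = (v + Z)*(-25) = (Z + v)*(-25) = -25*Z - 25*v)
-(w(-1625, -462) - 1268570)/(-3924457 - 1339228) = -((-25*(-1625) - 25*(-462)) - 1268570)/(-3924457 - 1339228) = -((40625 + 11550) - 1268570)/(-5263685) = -(52175 - 1268570)*(-1)/5263685 = -(-1216395)*(-1)/5263685 = -1*243279/1052737 = -243279/1052737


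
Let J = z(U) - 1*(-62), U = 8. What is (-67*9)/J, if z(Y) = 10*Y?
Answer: -603/142 ≈ -4.2465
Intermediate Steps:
J = 142 (J = 10*8 - 1*(-62) = 80 + 62 = 142)
(-67*9)/J = -67*9/142 = -603*1/142 = -603/142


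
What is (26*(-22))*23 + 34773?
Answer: 21617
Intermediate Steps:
(26*(-22))*23 + 34773 = -572*23 + 34773 = -13156 + 34773 = 21617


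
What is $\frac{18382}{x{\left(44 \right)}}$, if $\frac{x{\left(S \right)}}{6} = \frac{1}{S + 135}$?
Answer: $\frac{1645189}{3} \approx 5.484 \cdot 10^{5}$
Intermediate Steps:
$x{\left(S \right)} = \frac{6}{135 + S}$ ($x{\left(S \right)} = \frac{6}{S + 135} = \frac{6}{135 + S}$)
$\frac{18382}{x{\left(44 \right)}} = \frac{18382}{6 \frac{1}{135 + 44}} = \frac{18382}{6 \cdot \frac{1}{179}} = \frac{18382}{\frac{6}{179}} = 18382 \cdot \frac{179}{6} = \frac{1645189}{3}$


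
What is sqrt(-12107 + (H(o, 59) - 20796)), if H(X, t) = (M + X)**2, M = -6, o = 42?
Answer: I*sqrt(31607) ≈ 177.78*I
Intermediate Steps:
H(X, t) = (-6 + X)**2
sqrt(-12107 + (H(o, 59) - 20796)) = sqrt(-12107 + ((-6 + 42)**2 - 20796)) = sqrt(-12107 + (36**2 - 20796)) = sqrt(-12107 + (1296 - 20796)) = sqrt(-12107 - 19500) = sqrt(-31607) = I*sqrt(31607)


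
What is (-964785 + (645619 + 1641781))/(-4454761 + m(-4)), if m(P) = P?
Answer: -37789/127279 ≈ -0.29690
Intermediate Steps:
(-964785 + (645619 + 1641781))/(-4454761 + m(-4)) = (-964785 + (645619 + 1641781))/(-4454761 - 4) = (-964785 + 2287400)/(-4454765) = 1322615*(-1/4454765) = -37789/127279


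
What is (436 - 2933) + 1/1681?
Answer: -4197456/1681 ≈ -2497.0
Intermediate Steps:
(436 - 2933) + 1/1681 = -2497 + 1/1681 = -4197456/1681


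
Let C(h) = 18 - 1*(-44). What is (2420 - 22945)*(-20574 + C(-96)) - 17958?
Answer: 420990842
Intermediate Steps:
C(h) = 62 (C(h) = 18 + 44 = 62)
(2420 - 22945)*(-20574 + C(-96)) - 17958 = (2420 - 22945)*(-20574 + 62) - 17958 = -20525*(-20512) - 17958 = 421008800 - 17958 = 420990842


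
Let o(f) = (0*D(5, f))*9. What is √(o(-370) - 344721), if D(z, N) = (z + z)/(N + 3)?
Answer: I*√344721 ≈ 587.13*I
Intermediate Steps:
D(z, N) = 2*z/(3 + N) (D(z, N) = (2*z)/(3 + N) = 2*z/(3 + N))
o(f) = 0 (o(f) = (0*(2*5/(3 + f)))*9 = (0*(10/(3 + f)))*9 = 0*9 = 0)
√(o(-370) - 344721) = √(0 - 344721) = √(-344721) = I*√344721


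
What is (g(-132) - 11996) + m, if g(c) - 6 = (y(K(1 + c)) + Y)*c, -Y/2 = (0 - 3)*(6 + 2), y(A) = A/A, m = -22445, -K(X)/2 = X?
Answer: -40903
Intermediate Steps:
K(X) = -2*X
y(A) = 1
Y = 48 (Y = -2*(0 - 3)*(6 + 2) = -(-6)*8 = -2*(-24) = 48)
g(c) = 6 + 49*c (g(c) = 6 + (1 + 48)*c = 6 + 49*c)
(g(-132) - 11996) + m = ((6 + 49*(-132)) - 11996) - 22445 = ((6 - 6468) - 11996) - 22445 = (-6462 - 11996) - 22445 = -18458 - 22445 = -40903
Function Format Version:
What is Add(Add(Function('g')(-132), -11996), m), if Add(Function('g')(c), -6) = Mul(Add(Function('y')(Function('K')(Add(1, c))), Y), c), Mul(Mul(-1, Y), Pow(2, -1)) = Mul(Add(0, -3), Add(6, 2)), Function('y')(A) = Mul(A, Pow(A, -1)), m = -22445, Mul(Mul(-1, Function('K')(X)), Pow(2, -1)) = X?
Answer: -40903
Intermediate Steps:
Function('K')(X) = Mul(-2, X)
Function('y')(A) = 1
Y = 48 (Y = Mul(-2, Mul(Add(0, -3), Add(6, 2))) = Mul(-2, Mul(-3, 8)) = Mul(-2, -24) = 48)
Function('g')(c) = Add(6, Mul(49, c)) (Function('g')(c) = Add(6, Mul(Add(1, 48), c)) = Add(6, Mul(49, c)))
Add(Add(Function('g')(-132), -11996), m) = Add(Add(Add(6, Mul(49, -132)), -11996), -22445) = Add(Add(Add(6, -6468), -11996), -22445) = Add(Add(-6462, -11996), -22445) = Add(-18458, -22445) = -40903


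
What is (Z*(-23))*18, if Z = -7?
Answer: 2898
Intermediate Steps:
(Z*(-23))*18 = -7*(-23)*18 = 161*18 = 2898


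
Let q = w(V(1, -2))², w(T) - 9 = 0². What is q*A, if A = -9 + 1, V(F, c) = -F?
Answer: -648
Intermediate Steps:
w(T) = 9 (w(T) = 9 + 0² = 9 + 0 = 9)
A = -8
q = 81 (q = 9² = 81)
q*A = 81*(-8) = -648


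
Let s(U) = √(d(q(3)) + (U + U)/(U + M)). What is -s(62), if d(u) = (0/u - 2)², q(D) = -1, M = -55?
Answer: -2*√266/7 ≈ -4.6599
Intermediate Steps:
d(u) = 4 (d(u) = (0 - 2)² = (-2)² = 4)
s(U) = √(4 + 2*U/(-55 + U)) (s(U) = √(4 + (U + U)/(U - 55)) = √(4 + (2*U)/(-55 + U)) = √(4 + 2*U/(-55 + U)))
-s(62) = -√2*√((-110 + 3*62)/(-55 + 62)) = -√2*√((-110 + 186)/7) = -√2*√((⅐)*76) = -√2*√(76/7) = -√2*2*√133/7 = -2*√266/7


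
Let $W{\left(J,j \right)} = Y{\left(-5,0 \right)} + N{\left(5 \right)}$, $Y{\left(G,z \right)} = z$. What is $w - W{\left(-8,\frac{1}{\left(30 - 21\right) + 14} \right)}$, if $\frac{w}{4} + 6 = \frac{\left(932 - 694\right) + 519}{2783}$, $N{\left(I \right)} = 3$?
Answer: $- \frac{72113}{2783} \approx -25.912$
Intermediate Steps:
$W{\left(J,j \right)} = 3$ ($W{\left(J,j \right)} = 0 + 3 = 3$)
$w = - \frac{63764}{2783}$ ($w = -24 + 4 \frac{\left(932 - 694\right) + 519}{2783} = -24 + 4 \left(238 + 519\right) \frac{1}{2783} = -24 + 4 \cdot 757 \cdot \frac{1}{2783} = -24 + 4 \cdot \frac{757}{2783} = -24 + \frac{3028}{2783} = - \frac{63764}{2783} \approx -22.912$)
$w - W{\left(-8,\frac{1}{\left(30 - 21\right) + 14} \right)} = - \frac{63764}{2783} - 3 = - \frac{72113}{2783}$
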